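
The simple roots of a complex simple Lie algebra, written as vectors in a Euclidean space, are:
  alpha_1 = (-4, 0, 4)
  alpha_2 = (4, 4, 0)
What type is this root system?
A_2

Compute the Cartan integers a_ij = 2(alpha_i, alpha_j)/(alpha_j, alpha_j); the resulting 2x2 Cartan matrix is
[[2, -1], [-1, 2]].
All simple roots have the same length, so the diagram is simply laced. The associated Dynkin diagram is a chain of 2 nodes with single edges (A_2), so the type is A_2 (the algebra sl(3)).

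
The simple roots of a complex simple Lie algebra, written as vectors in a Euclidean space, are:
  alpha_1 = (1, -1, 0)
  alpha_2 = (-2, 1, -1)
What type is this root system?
G_2

Compute the Cartan integers a_ij = 2(alpha_i, alpha_j)/(alpha_j, alpha_j); the resulting 2x2 Cartan matrix is
[[2, -1], [-3, 2]].
The roots have two lengths (squared-length ratio 3:1); the short ones are alpha_{1}. The associated Dynkin diagram is two nodes joined by a triple edge (G_2), so the type is G_2.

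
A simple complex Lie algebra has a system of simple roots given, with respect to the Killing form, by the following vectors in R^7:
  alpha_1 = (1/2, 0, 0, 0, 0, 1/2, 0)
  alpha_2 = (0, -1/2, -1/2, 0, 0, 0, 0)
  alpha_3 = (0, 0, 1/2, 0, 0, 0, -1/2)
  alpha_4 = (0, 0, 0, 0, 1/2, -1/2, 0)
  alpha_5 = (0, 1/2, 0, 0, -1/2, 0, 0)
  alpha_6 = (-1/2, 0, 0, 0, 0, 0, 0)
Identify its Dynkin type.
Compute the Cartan integers a_ij = 2(alpha_i, alpha_j)/(alpha_j, alpha_j); the resulting 6x6 Cartan matrix is
[[2, 0, 0, -1, 0, -2], [0, 2, -1, 0, -1, 0], [0, -1, 2, 0, 0, 0], [-1, 0, 0, 2, -1, 0], [0, -1, 0, -1, 2, 0], [-1, 0, 0, 0, 0, 2]].
The roots have two lengths (squared-length ratio 2:1); the short ones are alpha_{6}. The associated Dynkin diagram is a chain of 6 nodes with a double edge at one end; the terminal node there is the unique short simple root (B_6), so the type is B_6 (the algebra so(13)).

B_6 (so(13))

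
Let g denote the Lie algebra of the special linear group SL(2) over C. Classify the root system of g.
A_1 (sl(2))

This is sl(2), which has dimension 2^2 - 1 = 3 and rank 2 - 1 = 1 (a Cartan subalgebra is the diagonal traceless matrices). In the classification of classical Lie algebras, the special linear algebra sl(n+1) has type A_n; here n = 1, so the Dynkin diagram is a chain of 1 nodes with single edges (A_1). Hence the type is A_1.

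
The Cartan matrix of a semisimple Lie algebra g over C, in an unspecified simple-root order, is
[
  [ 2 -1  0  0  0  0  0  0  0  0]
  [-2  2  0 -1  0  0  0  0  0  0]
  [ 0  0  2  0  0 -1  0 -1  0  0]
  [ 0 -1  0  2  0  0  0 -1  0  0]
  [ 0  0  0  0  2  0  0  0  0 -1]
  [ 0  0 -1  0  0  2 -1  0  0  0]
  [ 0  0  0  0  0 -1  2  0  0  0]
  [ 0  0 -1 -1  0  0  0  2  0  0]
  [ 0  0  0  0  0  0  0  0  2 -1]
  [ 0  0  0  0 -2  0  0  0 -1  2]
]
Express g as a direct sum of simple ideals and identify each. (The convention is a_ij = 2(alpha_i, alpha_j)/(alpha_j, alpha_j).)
B_3 + B_7

The diagram associated to this matrix has two connected components: the simple roots {alpha_5, alpha_9, alpha_10} form a chain of 3 nodes with a double edge at one end; the terminal node there is the unique short simple root (B_3), and {alpha_1, alpha_2, alpha_3, alpha_4, alpha_6, alpha_7, alpha_8} form a chain of 7 nodes with a double edge at one end; the terminal node there is the unique short simple root (B_7). A semisimple Lie algebra decomposes uniquely as the direct sum of simple ideals, one per connected component of its Dynkin diagram, so g ≅ B_3 ⊕ B_7 (dimension 21 + 105 = 126).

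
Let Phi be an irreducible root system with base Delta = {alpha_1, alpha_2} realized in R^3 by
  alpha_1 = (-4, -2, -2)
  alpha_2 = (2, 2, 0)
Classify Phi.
G_2

Compute the Cartan integers a_ij = 2(alpha_i, alpha_j)/(alpha_j, alpha_j); the resulting 2x2 Cartan matrix is
[[2, -3], [-1, 2]].
The roots have two lengths (squared-length ratio 3:1); the short ones are alpha_{2}. The associated Dynkin diagram is two nodes joined by a triple edge (G_2), so the type is G_2.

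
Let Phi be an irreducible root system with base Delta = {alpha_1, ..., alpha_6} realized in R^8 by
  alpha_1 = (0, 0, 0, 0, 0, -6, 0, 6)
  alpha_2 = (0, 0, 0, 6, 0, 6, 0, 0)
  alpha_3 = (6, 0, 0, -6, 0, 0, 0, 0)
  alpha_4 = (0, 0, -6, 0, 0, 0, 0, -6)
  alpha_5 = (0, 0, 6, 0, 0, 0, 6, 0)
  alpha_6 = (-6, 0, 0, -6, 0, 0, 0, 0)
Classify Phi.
Compute the Cartan integers a_ij = 2(alpha_i, alpha_j)/(alpha_j, alpha_j); the resulting 6x6 Cartan matrix is
[[2, -1, 0, -1, 0, 0], [-1, 2, -1, 0, 0, -1], [0, -1, 2, 0, 0, 0], [-1, 0, 0, 2, -1, 0], [0, 0, 0, -1, 2, 0], [0, -1, 0, 0, 0, 2]].
All simple roots have the same length, so the diagram is simply laced. The associated Dynkin diagram is a chain of 4 nodes with a fork of two nodes at one end (D_6), so the type is D_6 (the algebra so(12)).

D_6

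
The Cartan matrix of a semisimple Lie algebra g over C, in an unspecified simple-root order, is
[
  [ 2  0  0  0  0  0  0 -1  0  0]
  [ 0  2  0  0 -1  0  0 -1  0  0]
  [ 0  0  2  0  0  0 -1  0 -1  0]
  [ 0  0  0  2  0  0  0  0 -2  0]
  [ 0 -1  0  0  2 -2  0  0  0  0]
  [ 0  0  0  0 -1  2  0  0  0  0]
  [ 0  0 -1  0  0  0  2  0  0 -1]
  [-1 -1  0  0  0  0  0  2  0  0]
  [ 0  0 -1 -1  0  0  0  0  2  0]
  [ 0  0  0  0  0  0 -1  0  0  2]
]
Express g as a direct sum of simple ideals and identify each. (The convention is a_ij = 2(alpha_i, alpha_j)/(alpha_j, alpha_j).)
The diagram associated to this matrix has two connected components: the simple roots {alpha_1, alpha_2, alpha_5, alpha_6, alpha_8} form a chain of 5 nodes with a double edge at one end; the terminal node there is the unique short simple root (B_5), and {alpha_3, alpha_4, alpha_7, alpha_9, alpha_10} form a chain of 5 nodes with a double edge at one end; the terminal node there is the unique long simple root (C_5). A semisimple Lie algebra decomposes uniquely as the direct sum of simple ideals, one per connected component of its Dynkin diagram, so g ≅ B_5 ⊕ C_5 (dimension 55 + 55 = 110).

type B_5 ⊕ type C_5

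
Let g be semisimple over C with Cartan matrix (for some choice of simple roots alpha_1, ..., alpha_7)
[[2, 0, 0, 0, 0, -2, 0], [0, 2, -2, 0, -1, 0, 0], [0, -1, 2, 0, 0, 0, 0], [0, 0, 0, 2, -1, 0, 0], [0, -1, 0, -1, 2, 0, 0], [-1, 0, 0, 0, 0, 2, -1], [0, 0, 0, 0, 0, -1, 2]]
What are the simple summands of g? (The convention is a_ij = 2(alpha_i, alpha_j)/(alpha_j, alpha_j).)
B4 + C3

The diagram associated to this matrix has two connected components: the simple roots {alpha_2, alpha_3, alpha_4, alpha_5} form a chain of 4 nodes with a double edge at one end; the terminal node there is the unique short simple root (B_4), and {alpha_1, alpha_6, alpha_7} form a chain of 3 nodes with a double edge at one end; the terminal node there is the unique long simple root (C_3). A semisimple Lie algebra decomposes uniquely as the direct sum of simple ideals, one per connected component of its Dynkin diagram, so g ≅ B_4 ⊕ C_3 (dimension 36 + 21 = 57).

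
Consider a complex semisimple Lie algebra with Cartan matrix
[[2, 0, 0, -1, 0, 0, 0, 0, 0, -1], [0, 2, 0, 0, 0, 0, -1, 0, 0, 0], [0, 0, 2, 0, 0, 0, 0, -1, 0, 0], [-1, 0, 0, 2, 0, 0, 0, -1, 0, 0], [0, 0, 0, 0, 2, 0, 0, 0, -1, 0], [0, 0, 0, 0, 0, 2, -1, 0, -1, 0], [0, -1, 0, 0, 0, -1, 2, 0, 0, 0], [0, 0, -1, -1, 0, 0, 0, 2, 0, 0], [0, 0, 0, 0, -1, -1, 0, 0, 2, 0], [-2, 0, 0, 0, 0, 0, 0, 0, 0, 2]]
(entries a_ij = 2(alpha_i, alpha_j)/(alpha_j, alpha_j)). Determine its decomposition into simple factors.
The diagram associated to this matrix has two connected components: the simple roots {alpha_2, alpha_5, alpha_6, alpha_7, alpha_9} form a chain of 5 nodes with single edges (A_5), and {alpha_1, alpha_3, alpha_4, alpha_8, alpha_10} form a chain of 5 nodes with a double edge at one end; the terminal node there is the unique long simple root (C_5). A semisimple Lie algebra decomposes uniquely as the direct sum of simple ideals, one per connected component of its Dynkin diagram, so g ≅ A_5 ⊕ C_5 (dimension 35 + 55 = 90).

A5 ⊕ C5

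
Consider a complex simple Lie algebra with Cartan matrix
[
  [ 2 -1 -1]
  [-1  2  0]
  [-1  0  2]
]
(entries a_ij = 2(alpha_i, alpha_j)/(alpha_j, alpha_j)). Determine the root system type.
A3

The matrix has rank 3 with 2's on the diagonal. Reading the off-diagonal entries as Dynkin edges (a single edge where a_ij = a_ji = -1; a double or triple edge where a_ij * a_ji = 2 or 3), the diagram is a chain of 3 nodes with single edges (A_3). One simple-root ordering that puts it in standard form is (alpha_2, alpha_1, alpha_3). So the algebra is type A_3, i.e. sl(4).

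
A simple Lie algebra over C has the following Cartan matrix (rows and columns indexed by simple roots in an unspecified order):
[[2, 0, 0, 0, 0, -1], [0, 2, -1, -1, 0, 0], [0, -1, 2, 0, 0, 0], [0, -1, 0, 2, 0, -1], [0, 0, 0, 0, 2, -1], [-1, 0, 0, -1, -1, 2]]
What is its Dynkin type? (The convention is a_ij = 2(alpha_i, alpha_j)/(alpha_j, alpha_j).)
D_6 (so(12))

The matrix has rank 6 with 2's on the diagonal. Reading the off-diagonal entries as Dynkin edges (a single edge where a_ij = a_ji = -1; a double or triple edge where a_ij * a_ji = 2 or 3), the diagram is a chain of 4 nodes with a fork of two nodes at one end (D_6). One simple-root ordering that puts it in standard form is (alpha_3, alpha_2, alpha_4, alpha_6, alpha_5, alpha_1). So the algebra is type D_6, i.e. so(12).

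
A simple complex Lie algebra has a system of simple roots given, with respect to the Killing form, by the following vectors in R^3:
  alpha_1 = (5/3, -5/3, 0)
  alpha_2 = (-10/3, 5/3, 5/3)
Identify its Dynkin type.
Compute the Cartan integers a_ij = 2(alpha_i, alpha_j)/(alpha_j, alpha_j); the resulting 2x2 Cartan matrix is
[[2, -1], [-3, 2]].
The roots have two lengths (squared-length ratio 3:1); the short ones are alpha_{1}. The associated Dynkin diagram is two nodes joined by a triple edge (G_2), so the type is G_2.

G_2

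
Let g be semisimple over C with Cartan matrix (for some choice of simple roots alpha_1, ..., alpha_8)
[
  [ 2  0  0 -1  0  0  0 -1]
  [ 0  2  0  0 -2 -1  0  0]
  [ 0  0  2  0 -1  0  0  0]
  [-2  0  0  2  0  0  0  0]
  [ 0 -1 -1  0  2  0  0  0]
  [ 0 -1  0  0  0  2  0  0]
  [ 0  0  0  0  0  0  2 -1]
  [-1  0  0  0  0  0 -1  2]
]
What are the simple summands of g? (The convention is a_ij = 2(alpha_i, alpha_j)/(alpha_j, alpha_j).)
C4 + F4

The diagram associated to this matrix has two connected components: the simple roots {alpha_1, alpha_4, alpha_7, alpha_8} form a chain of 4 nodes with a double edge at one end; the terminal node there is the unique long simple root (C_4), and {alpha_2, alpha_3, alpha_5, alpha_6} form a chain of 4 nodes with a double edge between the middle two (F_4). A semisimple Lie algebra decomposes uniquely as the direct sum of simple ideals, one per connected component of its Dynkin diagram, so g ≅ C_4 ⊕ F_4 (dimension 36 + 52 = 88).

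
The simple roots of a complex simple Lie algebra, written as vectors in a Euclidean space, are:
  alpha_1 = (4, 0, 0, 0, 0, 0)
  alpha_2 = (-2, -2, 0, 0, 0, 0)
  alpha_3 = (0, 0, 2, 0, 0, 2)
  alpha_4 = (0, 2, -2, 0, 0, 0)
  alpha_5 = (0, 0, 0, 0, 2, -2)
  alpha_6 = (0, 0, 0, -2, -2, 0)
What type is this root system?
C_6 (sp(12))

Compute the Cartan integers a_ij = 2(alpha_i, alpha_j)/(alpha_j, alpha_j); the resulting 6x6 Cartan matrix is
[[2, -2, 0, 0, 0, 0], [-1, 2, 0, -1, 0, 0], [0, 0, 2, -1, -1, 0], [0, -1, -1, 2, 0, 0], [0, 0, -1, 0, 2, -1], [0, 0, 0, 0, -1, 2]].
The roots have two lengths (squared-length ratio 2:1); the short ones are alpha_{2,3,4,5,6}. The associated Dynkin diagram is a chain of 6 nodes with a double edge at one end; the terminal node there is the unique long simple root (C_6), so the type is C_6 (the algebra sp(12)).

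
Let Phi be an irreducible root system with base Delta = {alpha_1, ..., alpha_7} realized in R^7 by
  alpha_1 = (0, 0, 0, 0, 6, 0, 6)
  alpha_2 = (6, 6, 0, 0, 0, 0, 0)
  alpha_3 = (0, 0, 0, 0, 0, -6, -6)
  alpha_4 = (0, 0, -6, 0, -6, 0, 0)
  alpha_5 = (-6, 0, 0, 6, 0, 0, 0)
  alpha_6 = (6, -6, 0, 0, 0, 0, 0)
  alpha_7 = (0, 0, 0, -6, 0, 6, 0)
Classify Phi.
D7

Compute the Cartan integers a_ij = 2(alpha_i, alpha_j)/(alpha_j, alpha_j); the resulting 7x7 Cartan matrix is
[[2, 0, -1, -1, 0, 0, 0], [0, 2, 0, 0, -1, 0, 0], [-1, 0, 2, 0, 0, 0, -1], [-1, 0, 0, 2, 0, 0, 0], [0, -1, 0, 0, 2, -1, -1], [0, 0, 0, 0, -1, 2, 0], [0, 0, -1, 0, -1, 0, 2]].
All simple roots have the same length, so the diagram is simply laced. The associated Dynkin diagram is a chain of 5 nodes with a fork of two nodes at one end (D_7), so the type is D_7 (the algebra so(14)).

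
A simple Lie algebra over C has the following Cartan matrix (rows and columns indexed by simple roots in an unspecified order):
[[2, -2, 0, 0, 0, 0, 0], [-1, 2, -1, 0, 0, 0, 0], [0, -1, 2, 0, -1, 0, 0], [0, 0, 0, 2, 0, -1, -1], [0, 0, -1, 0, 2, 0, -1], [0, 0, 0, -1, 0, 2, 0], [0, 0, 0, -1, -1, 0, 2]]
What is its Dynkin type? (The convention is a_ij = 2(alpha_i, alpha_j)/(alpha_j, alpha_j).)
The matrix has rank 7 with 2's on the diagonal. Reading the off-diagonal entries as Dynkin edges (a single edge where a_ij = a_ji = -1; a double or triple edge where a_ij * a_ji = 2 or 3), the diagram is a chain of 7 nodes with a double edge at one end; the terminal node there is the unique long simple root (C_7). One simple-root ordering that puts it in standard form is (alpha_6, alpha_4, alpha_7, alpha_5, alpha_3, alpha_2, alpha_1). So the algebra is type C_7, i.e. sp(14).

type C_7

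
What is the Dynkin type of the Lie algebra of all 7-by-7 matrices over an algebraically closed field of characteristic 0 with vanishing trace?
This is sl(7), which has dimension 7^2 - 1 = 48 and rank 7 - 1 = 6 (a Cartan subalgebra is the diagonal traceless matrices). In the classification of classical Lie algebras, the special linear algebra sl(n+1) has type A_n; here n = 6, so the Dynkin diagram is a chain of 6 nodes with single edges (A_6). Hence the type is A_6.

A_6 (sl(7))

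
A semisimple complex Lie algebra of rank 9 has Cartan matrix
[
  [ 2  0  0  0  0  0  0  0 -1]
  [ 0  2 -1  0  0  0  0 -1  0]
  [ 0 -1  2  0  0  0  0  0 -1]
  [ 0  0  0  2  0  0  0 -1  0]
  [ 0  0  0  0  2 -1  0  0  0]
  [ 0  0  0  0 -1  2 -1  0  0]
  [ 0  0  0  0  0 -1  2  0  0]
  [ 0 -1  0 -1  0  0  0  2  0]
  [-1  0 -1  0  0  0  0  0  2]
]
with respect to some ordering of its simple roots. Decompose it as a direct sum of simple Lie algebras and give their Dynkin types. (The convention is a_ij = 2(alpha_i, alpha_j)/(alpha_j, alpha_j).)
The diagram associated to this matrix has two connected components: the simple roots {alpha_5, alpha_6, alpha_7} form a chain of 3 nodes with single edges (A_3), and {alpha_1, alpha_2, alpha_3, alpha_4, alpha_8, alpha_9} form a chain of 6 nodes with single edges (A_6). A semisimple Lie algebra decomposes uniquely as the direct sum of simple ideals, one per connected component of its Dynkin diagram, so g ≅ A_3 ⊕ A_6 (dimension 15 + 48 = 63).

A3 ⊕ A6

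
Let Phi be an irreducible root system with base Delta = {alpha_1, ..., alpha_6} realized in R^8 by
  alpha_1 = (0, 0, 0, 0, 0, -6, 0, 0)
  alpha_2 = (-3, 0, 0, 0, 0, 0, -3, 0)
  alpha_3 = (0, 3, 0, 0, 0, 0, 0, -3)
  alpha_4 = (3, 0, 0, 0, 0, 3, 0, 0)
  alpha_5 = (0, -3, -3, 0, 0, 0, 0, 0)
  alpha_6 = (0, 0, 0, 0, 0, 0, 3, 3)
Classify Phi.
Compute the Cartan integers a_ij = 2(alpha_i, alpha_j)/(alpha_j, alpha_j); the resulting 6x6 Cartan matrix is
[[2, 0, 0, -2, 0, 0], [0, 2, 0, -1, 0, -1], [0, 0, 2, 0, -1, -1], [-1, -1, 0, 2, 0, 0], [0, 0, -1, 0, 2, 0], [0, -1, -1, 0, 0, 2]].
The roots have two lengths (squared-length ratio 2:1); the short ones are alpha_{2,3,4,5,6}. The associated Dynkin diagram is a chain of 6 nodes with a double edge at one end; the terminal node there is the unique long simple root (C_6), so the type is C_6 (the algebra sp(12)).

C_6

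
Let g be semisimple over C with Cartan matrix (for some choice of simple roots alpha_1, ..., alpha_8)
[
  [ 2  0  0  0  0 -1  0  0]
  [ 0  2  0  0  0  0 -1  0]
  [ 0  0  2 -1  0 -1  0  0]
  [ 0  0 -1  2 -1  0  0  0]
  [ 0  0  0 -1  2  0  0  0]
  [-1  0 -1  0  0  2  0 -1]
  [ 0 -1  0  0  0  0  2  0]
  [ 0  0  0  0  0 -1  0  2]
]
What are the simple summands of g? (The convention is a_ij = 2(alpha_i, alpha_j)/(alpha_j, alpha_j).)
A_2 + D_6

The diagram associated to this matrix has two connected components: the simple roots {alpha_2, alpha_7} form a chain of 2 nodes with single edges (A_2), and {alpha_1, alpha_3, alpha_4, alpha_5, alpha_6, alpha_8} form a chain of 4 nodes with a fork of two nodes at one end (D_6). A semisimple Lie algebra decomposes uniquely as the direct sum of simple ideals, one per connected component of its Dynkin diagram, so g ≅ A_2 ⊕ D_6 (dimension 8 + 66 = 74).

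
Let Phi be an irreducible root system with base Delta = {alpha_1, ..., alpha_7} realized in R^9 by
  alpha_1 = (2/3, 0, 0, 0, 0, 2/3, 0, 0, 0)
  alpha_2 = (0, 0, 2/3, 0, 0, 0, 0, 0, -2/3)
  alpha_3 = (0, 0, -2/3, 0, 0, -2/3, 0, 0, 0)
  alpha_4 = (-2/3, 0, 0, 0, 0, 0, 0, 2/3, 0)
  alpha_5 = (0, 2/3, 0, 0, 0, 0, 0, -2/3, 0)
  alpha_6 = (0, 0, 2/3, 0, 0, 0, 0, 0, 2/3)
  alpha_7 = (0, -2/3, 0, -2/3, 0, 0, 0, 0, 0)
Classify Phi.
Compute the Cartan integers a_ij = 2(alpha_i, alpha_j)/(alpha_j, alpha_j); the resulting 7x7 Cartan matrix is
[[2, 0, -1, -1, 0, 0, 0], [0, 2, -1, 0, 0, 0, 0], [-1, -1, 2, 0, 0, -1, 0], [-1, 0, 0, 2, -1, 0, 0], [0, 0, 0, -1, 2, 0, -1], [0, 0, -1, 0, 0, 2, 0], [0, 0, 0, 0, -1, 0, 2]].
All simple roots have the same length, so the diagram is simply laced. The associated Dynkin diagram is a chain of 5 nodes with a fork of two nodes at one end (D_7), so the type is D_7 (the algebra so(14)).

D_7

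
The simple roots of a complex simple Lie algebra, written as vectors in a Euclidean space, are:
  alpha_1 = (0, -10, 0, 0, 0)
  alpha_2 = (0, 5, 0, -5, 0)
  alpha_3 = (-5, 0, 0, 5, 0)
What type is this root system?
type C_3

Compute the Cartan integers a_ij = 2(alpha_i, alpha_j)/(alpha_j, alpha_j); the resulting 3x3 Cartan matrix is
[[2, -2, 0], [-1, 2, -1], [0, -1, 2]].
The roots have two lengths (squared-length ratio 2:1); the short ones are alpha_{2,3}. The associated Dynkin diagram is a chain of 3 nodes with a double edge at one end; the terminal node there is the unique long simple root (C_3), so the type is C_3 (the algebra sp(6)).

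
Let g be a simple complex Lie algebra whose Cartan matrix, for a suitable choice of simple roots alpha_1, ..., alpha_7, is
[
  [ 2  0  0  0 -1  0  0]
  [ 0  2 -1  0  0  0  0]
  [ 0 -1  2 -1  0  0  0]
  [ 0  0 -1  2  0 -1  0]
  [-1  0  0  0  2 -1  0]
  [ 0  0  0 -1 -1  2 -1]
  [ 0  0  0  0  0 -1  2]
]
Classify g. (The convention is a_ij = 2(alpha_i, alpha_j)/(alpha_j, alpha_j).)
E_7

The matrix has rank 7 with 2's on the diagonal. Reading the off-diagonal entries as Dynkin edges (a single edge where a_ij = a_ji = -1; a double or triple edge where a_ij * a_ji = 2 or 3), the diagram is a chain of 6 nodes with one extra node attached to the third node from one end (E_7). One simple-root ordering that puts it in standard form is (alpha_1, alpha_7, alpha_5, alpha_6, alpha_4, alpha_3, alpha_2). So the algebra is type E_7.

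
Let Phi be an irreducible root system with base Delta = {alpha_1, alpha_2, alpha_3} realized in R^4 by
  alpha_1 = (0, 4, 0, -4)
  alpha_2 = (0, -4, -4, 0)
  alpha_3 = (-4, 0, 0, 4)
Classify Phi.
type A_3

Compute the Cartan integers a_ij = 2(alpha_i, alpha_j)/(alpha_j, alpha_j); the resulting 3x3 Cartan matrix is
[[2, -1, -1], [-1, 2, 0], [-1, 0, 2]].
All simple roots have the same length, so the diagram is simply laced. The associated Dynkin diagram is a chain of 3 nodes with single edges (A_3), so the type is A_3 (the algebra sl(4)).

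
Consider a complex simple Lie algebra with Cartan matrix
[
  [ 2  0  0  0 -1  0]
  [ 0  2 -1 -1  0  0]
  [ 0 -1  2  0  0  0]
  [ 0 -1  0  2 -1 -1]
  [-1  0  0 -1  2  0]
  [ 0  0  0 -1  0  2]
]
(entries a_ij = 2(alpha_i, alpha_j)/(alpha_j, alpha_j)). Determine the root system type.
The matrix has rank 6 with 2's on the diagonal. Reading the off-diagonal entries as Dynkin edges (a single edge where a_ij = a_ji = -1; a double or triple edge where a_ij * a_ji = 2 or 3), the diagram is a chain of 5 nodes with one extra node attached to the third node from one end (E_6). One simple-root ordering that puts it in standard form is (alpha_1, alpha_6, alpha_5, alpha_4, alpha_2, alpha_3). So the algebra is type E_6.

type E_6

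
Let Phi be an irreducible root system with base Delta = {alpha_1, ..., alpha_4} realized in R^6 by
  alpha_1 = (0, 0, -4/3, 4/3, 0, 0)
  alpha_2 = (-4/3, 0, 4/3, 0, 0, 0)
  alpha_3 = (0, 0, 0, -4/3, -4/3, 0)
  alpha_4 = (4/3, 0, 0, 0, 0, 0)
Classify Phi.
Compute the Cartan integers a_ij = 2(alpha_i, alpha_j)/(alpha_j, alpha_j); the resulting 4x4 Cartan matrix is
[[2, -1, -1, 0], [-1, 2, 0, -2], [-1, 0, 2, 0], [0, -1, 0, 2]].
The roots have two lengths (squared-length ratio 2:1); the short ones are alpha_{4}. The associated Dynkin diagram is a chain of 4 nodes with a double edge at one end; the terminal node there is the unique short simple root (B_4), so the type is B_4 (the algebra so(9)).

B4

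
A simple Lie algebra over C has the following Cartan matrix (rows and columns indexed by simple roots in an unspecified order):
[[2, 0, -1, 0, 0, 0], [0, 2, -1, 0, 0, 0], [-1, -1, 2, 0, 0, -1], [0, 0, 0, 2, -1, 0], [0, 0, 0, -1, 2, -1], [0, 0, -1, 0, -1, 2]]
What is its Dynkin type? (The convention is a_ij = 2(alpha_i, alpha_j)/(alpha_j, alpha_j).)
D_6 (so(12))

The matrix has rank 6 with 2's on the diagonal. Reading the off-diagonal entries as Dynkin edges (a single edge where a_ij = a_ji = -1; a double or triple edge where a_ij * a_ji = 2 or 3), the diagram is a chain of 4 nodes with a fork of two nodes at one end (D_6). One simple-root ordering that puts it in standard form is (alpha_4, alpha_5, alpha_6, alpha_3, alpha_1, alpha_2). So the algebra is type D_6, i.e. so(12).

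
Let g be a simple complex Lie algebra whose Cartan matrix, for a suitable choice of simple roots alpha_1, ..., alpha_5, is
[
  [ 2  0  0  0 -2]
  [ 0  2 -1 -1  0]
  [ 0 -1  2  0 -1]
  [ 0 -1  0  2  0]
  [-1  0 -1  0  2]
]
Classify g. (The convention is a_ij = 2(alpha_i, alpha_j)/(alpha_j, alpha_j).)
C5

The matrix has rank 5 with 2's on the diagonal. Reading the off-diagonal entries as Dynkin edges (a single edge where a_ij = a_ji = -1; a double or triple edge where a_ij * a_ji = 2 or 3), the diagram is a chain of 5 nodes with a double edge at one end; the terminal node there is the unique long simple root (C_5). One simple-root ordering that puts it in standard form is (alpha_4, alpha_2, alpha_3, alpha_5, alpha_1). So the algebra is type C_5, i.e. sp(10).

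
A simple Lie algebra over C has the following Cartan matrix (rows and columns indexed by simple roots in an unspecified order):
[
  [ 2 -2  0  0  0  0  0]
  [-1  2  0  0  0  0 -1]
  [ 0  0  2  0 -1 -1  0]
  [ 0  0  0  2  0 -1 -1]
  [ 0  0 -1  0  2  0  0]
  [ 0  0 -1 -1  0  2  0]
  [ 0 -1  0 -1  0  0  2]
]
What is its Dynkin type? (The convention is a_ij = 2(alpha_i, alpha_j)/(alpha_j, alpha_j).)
The matrix has rank 7 with 2's on the diagonal. Reading the off-diagonal entries as Dynkin edges (a single edge where a_ij = a_ji = -1; a double or triple edge where a_ij * a_ji = 2 or 3), the diagram is a chain of 7 nodes with a double edge at one end; the terminal node there is the unique long simple root (C_7). One simple-root ordering that puts it in standard form is (alpha_5, alpha_3, alpha_6, alpha_4, alpha_7, alpha_2, alpha_1). So the algebra is type C_7, i.e. sp(14).

C_7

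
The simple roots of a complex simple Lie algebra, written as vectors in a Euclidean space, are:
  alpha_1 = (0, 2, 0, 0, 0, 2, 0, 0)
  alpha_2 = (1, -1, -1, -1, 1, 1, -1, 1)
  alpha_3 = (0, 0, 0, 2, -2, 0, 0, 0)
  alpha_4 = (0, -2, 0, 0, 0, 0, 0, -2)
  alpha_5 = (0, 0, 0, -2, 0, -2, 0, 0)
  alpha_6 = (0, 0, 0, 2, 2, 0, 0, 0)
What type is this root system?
Compute the Cartan integers a_ij = 2(alpha_i, alpha_j)/(alpha_j, alpha_j); the resulting 6x6 Cartan matrix is
[[2, 0, 0, -1, -1, 0], [0, 2, -1, 0, 0, 0], [0, -1, 2, 0, -1, 0], [-1, 0, 0, 2, 0, 0], [-1, 0, -1, 0, 2, -1], [0, 0, 0, 0, -1, 2]].
All simple roots have the same length, so the diagram is simply laced. The associated Dynkin diagram is a chain of 5 nodes with one extra node attached to the third node from one end (E_6), so the type is E_6.

E6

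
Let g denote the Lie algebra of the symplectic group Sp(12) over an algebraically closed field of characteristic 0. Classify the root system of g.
C_6

This is sp(12), which has dimension 12(12+1)/2 = 78 and rank 12/2 = 6. In the classification of classical Lie algebras, the symplectic algebra sp(2n) has type C_n; here n = 6, so the Dynkin diagram is a chain of 6 nodes with a double edge at one end; the terminal node there is the unique long simple root (C_6). Hence the type is C_6.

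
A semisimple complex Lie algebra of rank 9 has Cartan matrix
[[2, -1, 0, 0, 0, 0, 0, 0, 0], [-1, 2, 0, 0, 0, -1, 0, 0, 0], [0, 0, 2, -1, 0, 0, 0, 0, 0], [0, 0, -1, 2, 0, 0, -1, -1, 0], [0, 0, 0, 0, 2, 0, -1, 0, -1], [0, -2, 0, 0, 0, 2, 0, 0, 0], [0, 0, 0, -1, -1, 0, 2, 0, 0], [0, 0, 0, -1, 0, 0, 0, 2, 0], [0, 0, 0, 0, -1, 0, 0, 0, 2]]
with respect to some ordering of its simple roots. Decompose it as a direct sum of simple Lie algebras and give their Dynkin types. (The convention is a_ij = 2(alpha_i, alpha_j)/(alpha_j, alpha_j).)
C3 ⊕ D6

The diagram associated to this matrix has two connected components: the simple roots {alpha_1, alpha_2, alpha_6} form a chain of 3 nodes with a double edge at one end; the terminal node there is the unique long simple root (C_3), and {alpha_3, alpha_4, alpha_5, alpha_7, alpha_8, alpha_9} form a chain of 4 nodes with a fork of two nodes at one end (D_6). A semisimple Lie algebra decomposes uniquely as the direct sum of simple ideals, one per connected component of its Dynkin diagram, so g ≅ C_3 ⊕ D_6 (dimension 21 + 66 = 87).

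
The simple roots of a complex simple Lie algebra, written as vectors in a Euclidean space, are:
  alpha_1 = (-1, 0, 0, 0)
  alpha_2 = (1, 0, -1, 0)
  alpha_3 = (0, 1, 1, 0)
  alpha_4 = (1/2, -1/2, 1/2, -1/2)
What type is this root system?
Compute the Cartan integers a_ij = 2(alpha_i, alpha_j)/(alpha_j, alpha_j); the resulting 4x4 Cartan matrix is
[[2, -1, 0, -1], [-2, 2, -1, 0], [0, -1, 2, 0], [-1, 0, 0, 2]].
The roots have two lengths (squared-length ratio 2:1); the short ones are alpha_{1,4}. The associated Dynkin diagram is a chain of 4 nodes with a double edge between the middle two (F_4), so the type is F_4.

F_4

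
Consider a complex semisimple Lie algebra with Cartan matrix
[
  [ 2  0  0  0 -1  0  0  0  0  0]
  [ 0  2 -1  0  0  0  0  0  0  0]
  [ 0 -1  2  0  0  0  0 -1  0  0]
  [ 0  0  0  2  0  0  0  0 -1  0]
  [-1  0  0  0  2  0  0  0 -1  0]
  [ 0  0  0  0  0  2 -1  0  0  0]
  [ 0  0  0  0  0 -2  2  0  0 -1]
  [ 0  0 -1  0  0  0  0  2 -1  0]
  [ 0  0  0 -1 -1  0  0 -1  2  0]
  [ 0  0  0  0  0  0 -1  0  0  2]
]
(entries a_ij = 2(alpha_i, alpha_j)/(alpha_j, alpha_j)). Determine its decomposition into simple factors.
type B_3 ⊕ type E_7

The diagram associated to this matrix has two connected components: the simple roots {alpha_6, alpha_7, alpha_10} form a chain of 3 nodes with a double edge at one end; the terminal node there is the unique short simple root (B_3), and {alpha_1, alpha_2, alpha_3, alpha_4, alpha_5, alpha_8, alpha_9} form a chain of 6 nodes with one extra node attached to the third node from one end (E_7). A semisimple Lie algebra decomposes uniquely as the direct sum of simple ideals, one per connected component of its Dynkin diagram, so g ≅ B_3 ⊕ E_7 (dimension 21 + 133 = 154).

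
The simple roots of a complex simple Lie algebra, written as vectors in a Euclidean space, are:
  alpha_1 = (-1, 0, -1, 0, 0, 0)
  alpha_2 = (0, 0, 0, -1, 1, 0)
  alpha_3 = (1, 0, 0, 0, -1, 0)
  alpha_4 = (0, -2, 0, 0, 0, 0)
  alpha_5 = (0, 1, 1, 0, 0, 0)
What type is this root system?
C5

Compute the Cartan integers a_ij = 2(alpha_i, alpha_j)/(alpha_j, alpha_j); the resulting 5x5 Cartan matrix is
[[2, 0, -1, 0, -1], [0, 2, -1, 0, 0], [-1, -1, 2, 0, 0], [0, 0, 0, 2, -2], [-1, 0, 0, -1, 2]].
The roots have two lengths (squared-length ratio 2:1); the short ones are alpha_{1,2,3,5}. The associated Dynkin diagram is a chain of 5 nodes with a double edge at one end; the terminal node there is the unique long simple root (C_5), so the type is C_5 (the algebra sp(10)).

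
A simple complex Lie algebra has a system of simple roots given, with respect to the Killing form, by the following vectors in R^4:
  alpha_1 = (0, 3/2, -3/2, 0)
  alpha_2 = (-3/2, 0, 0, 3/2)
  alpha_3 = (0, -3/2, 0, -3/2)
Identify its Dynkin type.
A_3

Compute the Cartan integers a_ij = 2(alpha_i, alpha_j)/(alpha_j, alpha_j); the resulting 3x3 Cartan matrix is
[[2, 0, -1], [0, 2, -1], [-1, -1, 2]].
All simple roots have the same length, so the diagram is simply laced. The associated Dynkin diagram is a chain of 3 nodes with single edges (A_3), so the type is A_3 (the algebra sl(4)).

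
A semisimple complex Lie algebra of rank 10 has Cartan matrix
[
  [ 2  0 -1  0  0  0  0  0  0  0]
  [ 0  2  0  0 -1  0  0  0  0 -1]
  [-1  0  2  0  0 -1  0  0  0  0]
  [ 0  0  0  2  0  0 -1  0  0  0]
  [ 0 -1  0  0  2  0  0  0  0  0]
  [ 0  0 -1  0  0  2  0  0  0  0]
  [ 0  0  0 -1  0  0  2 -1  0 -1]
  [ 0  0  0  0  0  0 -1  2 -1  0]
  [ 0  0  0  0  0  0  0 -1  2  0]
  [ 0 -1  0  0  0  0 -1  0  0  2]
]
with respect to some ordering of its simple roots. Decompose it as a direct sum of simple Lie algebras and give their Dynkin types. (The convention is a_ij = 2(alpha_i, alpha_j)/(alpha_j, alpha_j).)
A_3 (sl(4)) + E_7

The diagram associated to this matrix has two connected components: the simple roots {alpha_1, alpha_3, alpha_6} form a chain of 3 nodes with single edges (A_3), and {alpha_2, alpha_4, alpha_5, alpha_7, alpha_8, alpha_9, alpha_10} form a chain of 6 nodes with one extra node attached to the third node from one end (E_7). A semisimple Lie algebra decomposes uniquely as the direct sum of simple ideals, one per connected component of its Dynkin diagram, so g ≅ A_3 ⊕ E_7 (dimension 15 + 133 = 148).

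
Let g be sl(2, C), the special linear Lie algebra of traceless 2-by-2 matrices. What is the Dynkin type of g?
This is sl(2), which has dimension 2^2 - 1 = 3 and rank 2 - 1 = 1 (a Cartan subalgebra is the diagonal traceless matrices). In the classification of classical Lie algebras, the special linear algebra sl(n+1) has type A_n; here n = 1, so the Dynkin diagram is a chain of 1 nodes with single edges (A_1). Hence the type is A_1.

A1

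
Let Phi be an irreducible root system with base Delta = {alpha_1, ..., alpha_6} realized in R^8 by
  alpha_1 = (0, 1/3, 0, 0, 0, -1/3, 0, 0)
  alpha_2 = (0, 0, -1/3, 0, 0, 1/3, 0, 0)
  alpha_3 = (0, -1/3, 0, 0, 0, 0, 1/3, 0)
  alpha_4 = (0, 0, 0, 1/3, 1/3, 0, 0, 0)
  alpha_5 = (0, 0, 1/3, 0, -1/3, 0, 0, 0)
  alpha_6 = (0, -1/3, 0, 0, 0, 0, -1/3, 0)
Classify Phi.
D_6

Compute the Cartan integers a_ij = 2(alpha_i, alpha_j)/(alpha_j, alpha_j); the resulting 6x6 Cartan matrix is
[[2, -1, -1, 0, 0, -1], [-1, 2, 0, 0, -1, 0], [-1, 0, 2, 0, 0, 0], [0, 0, 0, 2, -1, 0], [0, -1, 0, -1, 2, 0], [-1, 0, 0, 0, 0, 2]].
All simple roots have the same length, so the diagram is simply laced. The associated Dynkin diagram is a chain of 4 nodes with a fork of two nodes at one end (D_6), so the type is D_6 (the algebra so(12)).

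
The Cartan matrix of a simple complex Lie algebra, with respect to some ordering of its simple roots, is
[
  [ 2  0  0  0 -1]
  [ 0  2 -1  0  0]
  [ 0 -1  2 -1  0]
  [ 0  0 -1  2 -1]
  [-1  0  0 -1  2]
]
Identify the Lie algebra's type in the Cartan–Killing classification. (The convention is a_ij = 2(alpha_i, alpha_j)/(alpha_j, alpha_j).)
A_5 (sl(6))

The matrix has rank 5 with 2's on the diagonal. Reading the off-diagonal entries as Dynkin edges (a single edge where a_ij = a_ji = -1; a double or triple edge where a_ij * a_ji = 2 or 3), the diagram is a chain of 5 nodes with single edges (A_5). One simple-root ordering that puts it in standard form is (alpha_2, alpha_3, alpha_4, alpha_5, alpha_1). So the algebra is type A_5, i.e. sl(6).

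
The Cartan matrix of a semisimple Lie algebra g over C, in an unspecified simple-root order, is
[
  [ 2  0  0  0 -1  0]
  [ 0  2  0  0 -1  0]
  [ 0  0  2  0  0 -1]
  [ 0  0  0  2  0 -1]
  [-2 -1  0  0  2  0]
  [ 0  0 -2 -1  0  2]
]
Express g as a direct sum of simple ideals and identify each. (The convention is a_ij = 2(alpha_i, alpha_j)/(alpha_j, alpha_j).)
The diagram associated to this matrix has two connected components: the simple roots {alpha_1, alpha_2, alpha_5} form a chain of 3 nodes with a double edge at one end; the terminal node there is the unique short simple root (B_3), and {alpha_3, alpha_4, alpha_6} form a chain of 3 nodes with a double edge at one end; the terminal node there is the unique short simple root (B_3). A semisimple Lie algebra decomposes uniquely as the direct sum of simple ideals, one per connected component of its Dynkin diagram, so g ≅ B_3 ⊕ B_3 (dimension 21 + 21 = 42).

type B_3 ⊕ type B_3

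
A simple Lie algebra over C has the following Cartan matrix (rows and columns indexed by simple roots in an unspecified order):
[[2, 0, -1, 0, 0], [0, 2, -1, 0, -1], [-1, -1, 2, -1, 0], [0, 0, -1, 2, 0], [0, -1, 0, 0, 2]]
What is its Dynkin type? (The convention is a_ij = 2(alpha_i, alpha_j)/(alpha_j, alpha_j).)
The matrix has rank 5 with 2's on the diagonal. Reading the off-diagonal entries as Dynkin edges (a single edge where a_ij = a_ji = -1; a double or triple edge where a_ij * a_ji = 2 or 3), the diagram is a chain of 3 nodes with a fork of two nodes at one end (D_5). One simple-root ordering that puts it in standard form is (alpha_5, alpha_2, alpha_3, alpha_1, alpha_4). So the algebra is type D_5, i.e. so(10).

D_5 (so(10))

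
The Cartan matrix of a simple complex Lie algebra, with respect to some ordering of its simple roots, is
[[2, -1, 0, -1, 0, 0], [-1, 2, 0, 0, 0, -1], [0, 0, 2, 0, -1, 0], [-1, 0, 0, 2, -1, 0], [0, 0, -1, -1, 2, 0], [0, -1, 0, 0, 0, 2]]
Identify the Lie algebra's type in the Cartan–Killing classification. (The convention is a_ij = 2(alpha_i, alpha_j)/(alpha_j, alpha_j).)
A_6 (sl(7))

The matrix has rank 6 with 2's on the diagonal. Reading the off-diagonal entries as Dynkin edges (a single edge where a_ij = a_ji = -1; a double or triple edge where a_ij * a_ji = 2 or 3), the diagram is a chain of 6 nodes with single edges (A_6). One simple-root ordering that puts it in standard form is (alpha_6, alpha_2, alpha_1, alpha_4, alpha_5, alpha_3). So the algebra is type A_6, i.e. sl(7).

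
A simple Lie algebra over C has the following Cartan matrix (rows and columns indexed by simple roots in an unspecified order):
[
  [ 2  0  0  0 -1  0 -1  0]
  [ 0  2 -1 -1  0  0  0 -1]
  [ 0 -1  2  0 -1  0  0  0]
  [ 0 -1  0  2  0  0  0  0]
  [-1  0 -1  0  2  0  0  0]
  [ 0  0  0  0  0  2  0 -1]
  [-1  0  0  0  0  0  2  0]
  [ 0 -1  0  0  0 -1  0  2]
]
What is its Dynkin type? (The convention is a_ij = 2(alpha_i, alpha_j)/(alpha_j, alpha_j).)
The matrix has rank 8 with 2's on the diagonal. Reading the off-diagonal entries as Dynkin edges (a single edge where a_ij = a_ji = -1; a double or triple edge where a_ij * a_ji = 2 or 3), the diagram is a chain of 7 nodes with one extra node attached to the third node from one end (E_8). One simple-root ordering that puts it in standard form is (alpha_6, alpha_4, alpha_8, alpha_2, alpha_3, alpha_5, alpha_1, alpha_7). So the algebra is type E_8.

type E_8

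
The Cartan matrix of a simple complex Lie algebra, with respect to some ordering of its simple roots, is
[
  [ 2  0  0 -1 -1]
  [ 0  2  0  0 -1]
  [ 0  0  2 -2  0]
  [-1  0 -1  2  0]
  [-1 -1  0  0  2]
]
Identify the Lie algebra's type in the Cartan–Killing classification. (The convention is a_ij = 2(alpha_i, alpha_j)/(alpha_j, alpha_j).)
The matrix has rank 5 with 2's on the diagonal. Reading the off-diagonal entries as Dynkin edges (a single edge where a_ij = a_ji = -1; a double or triple edge where a_ij * a_ji = 2 or 3), the diagram is a chain of 5 nodes with a double edge at one end; the terminal node there is the unique long simple root (C_5). One simple-root ordering that puts it in standard form is (alpha_2, alpha_5, alpha_1, alpha_4, alpha_3). So the algebra is type C_5, i.e. sp(10).

C_5 (sp(10))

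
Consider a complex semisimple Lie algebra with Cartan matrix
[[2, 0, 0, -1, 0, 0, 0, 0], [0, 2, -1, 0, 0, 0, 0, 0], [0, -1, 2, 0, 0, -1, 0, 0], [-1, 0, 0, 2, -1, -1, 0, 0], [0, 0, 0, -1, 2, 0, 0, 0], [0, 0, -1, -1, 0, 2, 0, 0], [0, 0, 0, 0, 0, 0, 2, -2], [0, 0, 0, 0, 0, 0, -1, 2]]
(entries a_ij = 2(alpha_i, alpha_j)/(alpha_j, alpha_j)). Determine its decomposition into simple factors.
B_2 (so(5)) ⊕ D_6 (so(12))

The diagram associated to this matrix has two connected components: the simple roots {alpha_7, alpha_8} form a chain of 2 nodes with a double edge at one end; the terminal node there is the unique short simple root (B_2), and {alpha_1, alpha_2, alpha_3, alpha_4, alpha_5, alpha_6} form a chain of 4 nodes with a fork of two nodes at one end (D_6). A semisimple Lie algebra decomposes uniquely as the direct sum of simple ideals, one per connected component of its Dynkin diagram, so g ≅ B_2 ⊕ D_6 (dimension 10 + 66 = 76).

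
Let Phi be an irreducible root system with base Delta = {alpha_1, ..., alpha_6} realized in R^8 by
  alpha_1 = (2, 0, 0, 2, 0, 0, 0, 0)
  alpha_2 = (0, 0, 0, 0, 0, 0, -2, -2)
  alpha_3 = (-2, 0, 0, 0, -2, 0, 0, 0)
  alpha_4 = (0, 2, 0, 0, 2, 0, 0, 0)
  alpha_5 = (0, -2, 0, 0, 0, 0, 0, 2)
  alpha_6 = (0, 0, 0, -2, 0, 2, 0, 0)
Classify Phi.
type A_6

Compute the Cartan integers a_ij = 2(alpha_i, alpha_j)/(alpha_j, alpha_j); the resulting 6x6 Cartan matrix is
[[2, 0, -1, 0, 0, -1], [0, 2, 0, 0, -1, 0], [-1, 0, 2, -1, 0, 0], [0, 0, -1, 2, -1, 0], [0, -1, 0, -1, 2, 0], [-1, 0, 0, 0, 0, 2]].
All simple roots have the same length, so the diagram is simply laced. The associated Dynkin diagram is a chain of 6 nodes with single edges (A_6), so the type is A_6 (the algebra sl(7)).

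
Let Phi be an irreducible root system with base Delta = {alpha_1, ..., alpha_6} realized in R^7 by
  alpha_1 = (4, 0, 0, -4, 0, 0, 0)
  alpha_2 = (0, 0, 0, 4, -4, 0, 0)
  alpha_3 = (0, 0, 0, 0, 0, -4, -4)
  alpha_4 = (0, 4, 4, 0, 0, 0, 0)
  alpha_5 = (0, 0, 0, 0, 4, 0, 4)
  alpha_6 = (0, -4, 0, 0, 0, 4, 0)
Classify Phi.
Compute the Cartan integers a_ij = 2(alpha_i, alpha_j)/(alpha_j, alpha_j); the resulting 6x6 Cartan matrix is
[[2, -1, 0, 0, 0, 0], [-1, 2, 0, 0, -1, 0], [0, 0, 2, 0, -1, -1], [0, 0, 0, 2, 0, -1], [0, -1, -1, 0, 2, 0], [0, 0, -1, -1, 0, 2]].
All simple roots have the same length, so the diagram is simply laced. The associated Dynkin diagram is a chain of 6 nodes with single edges (A_6), so the type is A_6 (the algebra sl(7)).

A_6 (sl(7))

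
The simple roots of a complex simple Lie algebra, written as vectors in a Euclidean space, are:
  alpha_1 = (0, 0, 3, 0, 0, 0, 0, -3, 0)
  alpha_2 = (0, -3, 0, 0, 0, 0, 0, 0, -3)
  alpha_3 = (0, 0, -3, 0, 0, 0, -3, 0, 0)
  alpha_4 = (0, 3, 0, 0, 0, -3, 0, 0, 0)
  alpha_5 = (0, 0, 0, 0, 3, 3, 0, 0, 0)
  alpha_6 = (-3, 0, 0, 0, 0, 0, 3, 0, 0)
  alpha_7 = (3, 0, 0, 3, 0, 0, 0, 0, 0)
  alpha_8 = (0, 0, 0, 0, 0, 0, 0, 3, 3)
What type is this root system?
A_8

Compute the Cartan integers a_ij = 2(alpha_i, alpha_j)/(alpha_j, alpha_j); the resulting 8x8 Cartan matrix is
[[2, 0, -1, 0, 0, 0, 0, -1], [0, 2, 0, -1, 0, 0, 0, -1], [-1, 0, 2, 0, 0, -1, 0, 0], [0, -1, 0, 2, -1, 0, 0, 0], [0, 0, 0, -1, 2, 0, 0, 0], [0, 0, -1, 0, 0, 2, -1, 0], [0, 0, 0, 0, 0, -1, 2, 0], [-1, -1, 0, 0, 0, 0, 0, 2]].
All simple roots have the same length, so the diagram is simply laced. The associated Dynkin diagram is a chain of 8 nodes with single edges (A_8), so the type is A_8 (the algebra sl(9)).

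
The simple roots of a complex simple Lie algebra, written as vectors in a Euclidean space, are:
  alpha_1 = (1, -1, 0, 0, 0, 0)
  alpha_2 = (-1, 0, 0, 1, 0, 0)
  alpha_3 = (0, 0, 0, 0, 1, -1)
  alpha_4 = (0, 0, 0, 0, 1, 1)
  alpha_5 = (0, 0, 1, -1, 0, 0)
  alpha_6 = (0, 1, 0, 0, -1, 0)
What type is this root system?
D6

Compute the Cartan integers a_ij = 2(alpha_i, alpha_j)/(alpha_j, alpha_j); the resulting 6x6 Cartan matrix is
[[2, -1, 0, 0, 0, -1], [-1, 2, 0, 0, -1, 0], [0, 0, 2, 0, 0, -1], [0, 0, 0, 2, 0, -1], [0, -1, 0, 0, 2, 0], [-1, 0, -1, -1, 0, 2]].
All simple roots have the same length, so the diagram is simply laced. The associated Dynkin diagram is a chain of 4 nodes with a fork of two nodes at one end (D_6), so the type is D_6 (the algebra so(12)).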